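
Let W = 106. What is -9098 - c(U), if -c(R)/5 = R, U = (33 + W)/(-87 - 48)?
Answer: -245785/27 ≈ -9103.1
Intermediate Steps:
U = -139/135 (U = (33 + 106)/(-87 - 48) = 139/(-135) = 139*(-1/135) = -139/135 ≈ -1.0296)
c(R) = -5*R
-9098 - c(U) = -9098 - (-5)*(-139)/135 = -9098 - 1*139/27 = -9098 - 139/27 = -245785/27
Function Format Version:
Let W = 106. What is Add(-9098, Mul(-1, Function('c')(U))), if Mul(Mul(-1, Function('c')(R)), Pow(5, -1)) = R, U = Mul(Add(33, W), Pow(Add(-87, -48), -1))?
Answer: Rational(-245785, 27) ≈ -9103.1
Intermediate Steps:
U = Rational(-139, 135) (U = Mul(Add(33, 106), Pow(Add(-87, -48), -1)) = Mul(139, Pow(-135, -1)) = Mul(139, Rational(-1, 135)) = Rational(-139, 135) ≈ -1.0296)
Function('c')(R) = Mul(-5, R)
Add(-9098, Mul(-1, Function('c')(U))) = Add(-9098, Mul(-1, Mul(-5, Rational(-139, 135)))) = Add(-9098, Mul(-1, Rational(139, 27))) = Add(-9098, Rational(-139, 27)) = Rational(-245785, 27)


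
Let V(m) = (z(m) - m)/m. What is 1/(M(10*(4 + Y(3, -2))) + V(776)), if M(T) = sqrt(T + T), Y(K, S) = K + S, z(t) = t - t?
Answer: 1/9 ≈ 0.11111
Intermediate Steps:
z(t) = 0
V(m) = -1 (V(m) = (0 - m)/m = (-m)/m = -1)
M(T) = sqrt(2)*sqrt(T) (M(T) = sqrt(2*T) = sqrt(2)*sqrt(T))
1/(M(10*(4 + Y(3, -2))) + V(776)) = 1/(sqrt(2)*sqrt(10*(4 + (3 - 2))) - 1) = 1/(sqrt(2)*sqrt(10*(4 + 1)) - 1) = 1/(sqrt(2)*sqrt(10*5) - 1) = 1/(sqrt(2)*sqrt(50) - 1) = 1/(sqrt(2)*(5*sqrt(2)) - 1) = 1/(10 - 1) = 1/9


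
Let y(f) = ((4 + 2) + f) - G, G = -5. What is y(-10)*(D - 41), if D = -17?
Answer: -58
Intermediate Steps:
y(f) = 11 + f (y(f) = ((4 + 2) + f) - 1*(-5) = (6 + f) + 5 = 11 + f)
y(-10)*(D - 41) = (11 - 10)*(-17 - 41) = 1*(-58) = -58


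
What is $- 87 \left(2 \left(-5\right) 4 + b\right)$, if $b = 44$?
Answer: $-348$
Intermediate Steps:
$- 87 \left(2 \left(-5\right) 4 + b\right) = - 87 \left(2 \left(-5\right) 4 + 44\right) = - 87 \left(\left(-10\right) 4 + 44\right) = - 87 \left(-40 + 44\right) = \left(-87\right) 4 = -348$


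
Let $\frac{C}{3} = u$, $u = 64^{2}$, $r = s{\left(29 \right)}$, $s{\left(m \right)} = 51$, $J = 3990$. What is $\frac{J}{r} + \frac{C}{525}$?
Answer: $\frac{302382}{2975} \approx 101.64$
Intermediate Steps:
$r = 51$
$u = 4096$
$C = 12288$ ($C = 3 \cdot 4096 = 12288$)
$\frac{J}{r} + \frac{C}{525} = \frac{3990}{51} + \frac{12288}{525} = 3990 \cdot \frac{1}{51} + 12288 \cdot \frac{1}{525} = \frac{1330}{17} + \frac{4096}{175} = \frac{302382}{2975}$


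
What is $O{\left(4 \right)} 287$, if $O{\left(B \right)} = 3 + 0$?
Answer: $861$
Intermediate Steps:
$O{\left(B \right)} = 3$
$O{\left(4 \right)} 287 = 3 \cdot 287 = 861$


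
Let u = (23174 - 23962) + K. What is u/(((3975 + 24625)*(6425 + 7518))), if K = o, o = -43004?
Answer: -5474/49846225 ≈ -0.00010982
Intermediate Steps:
K = -43004
u = -43792 (u = (23174 - 23962) - 43004 = -788 - 43004 = -43792)
u/(((3975 + 24625)*(6425 + 7518))) = -43792*1/((3975 + 24625)*(6425 + 7518)) = -43792/(28600*13943) = -43792/398769800 = -43792*1/398769800 = -5474/49846225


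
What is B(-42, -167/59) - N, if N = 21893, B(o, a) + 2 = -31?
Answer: -21926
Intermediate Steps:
B(o, a) = -33 (B(o, a) = -2 - 31 = -33)
B(-42, -167/59) - N = -33 - 1*21893 = -33 - 21893 = -21926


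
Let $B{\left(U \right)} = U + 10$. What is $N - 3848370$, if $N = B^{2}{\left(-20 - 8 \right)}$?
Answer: $-3848046$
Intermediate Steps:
$B{\left(U \right)} = 10 + U$
$N = 324$ ($N = \left(10 - 28\right)^{2} = \left(-18\right)^{2} = 324$)
$N - 3848370 = 324 - 3848370 = -3848046$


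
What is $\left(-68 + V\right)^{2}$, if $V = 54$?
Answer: $196$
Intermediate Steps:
$\left(-68 + V\right)^{2} = \left(-68 + 54\right)^{2} = \left(-14\right)^{2} = 196$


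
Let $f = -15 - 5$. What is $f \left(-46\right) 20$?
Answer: $18400$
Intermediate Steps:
$f = -20$
$f \left(-46\right) 20 = \left(-20\right) \left(-46\right) 20 = 920 \cdot 20 = 18400$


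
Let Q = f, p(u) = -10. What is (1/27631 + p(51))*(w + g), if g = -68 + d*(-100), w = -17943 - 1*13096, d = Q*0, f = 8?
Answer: 8595144063/27631 ≈ 3.1107e+5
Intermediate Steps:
Q = 8
d = 0 (d = 8*0 = 0)
w = -31039 (w = -17943 - 13096 = -31039)
g = -68 (g = -68 + 0*(-100) = -68 + 0 = -68)
(1/27631 + p(51))*(w + g) = (1/27631 - 10)*(-31039 - 68) = (1/27631 - 10)*(-31107) = -276309/27631*(-31107) = 8595144063/27631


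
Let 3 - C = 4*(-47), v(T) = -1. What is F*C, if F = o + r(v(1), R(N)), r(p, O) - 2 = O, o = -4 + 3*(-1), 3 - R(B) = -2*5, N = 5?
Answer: 1528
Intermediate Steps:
R(B) = 13 (R(B) = 3 - (-2)*5 = 3 - 1*(-10) = 3 + 10 = 13)
o = -7 (o = -4 - 3 = -7)
r(p, O) = 2 + O
C = 191 (C = 3 - 4*(-47) = 3 - 1*(-188) = 3 + 188 = 191)
F = 8 (F = -7 + (2 + 13) = -7 + 15 = 8)
F*C = 8*191 = 1528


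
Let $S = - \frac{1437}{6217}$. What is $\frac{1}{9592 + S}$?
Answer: $\frac{6217}{59632027} \approx 0.00010426$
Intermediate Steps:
$S = - \frac{1437}{6217}$ ($S = \left(-1437\right) \frac{1}{6217} = - \frac{1437}{6217} \approx -0.23114$)
$\frac{1}{9592 + S} = \frac{1}{9592 - \frac{1437}{6217}} = \frac{1}{\frac{59632027}{6217}} = \frac{6217}{59632027}$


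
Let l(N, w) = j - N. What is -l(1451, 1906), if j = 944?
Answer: 507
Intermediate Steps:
l(N, w) = 944 - N
-l(1451, 1906) = -(944 - 1*1451) = -(944 - 1451) = -1*(-507) = 507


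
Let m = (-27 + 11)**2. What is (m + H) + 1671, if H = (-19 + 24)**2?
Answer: 1952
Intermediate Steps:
m = 256 (m = (-16)**2 = 256)
H = 25 (H = 5**2 = 25)
(m + H) + 1671 = (256 + 25) + 1671 = 281 + 1671 = 1952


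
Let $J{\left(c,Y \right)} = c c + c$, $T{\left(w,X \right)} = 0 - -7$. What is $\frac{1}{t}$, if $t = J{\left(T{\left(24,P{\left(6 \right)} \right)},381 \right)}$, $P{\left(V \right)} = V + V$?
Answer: $\frac{1}{56} \approx 0.017857$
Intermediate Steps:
$P{\left(V \right)} = 2 V$
$T{\left(w,X \right)} = 7$ ($T{\left(w,X \right)} = 0 + 7 = 7$)
$J{\left(c,Y \right)} = c + c^{2}$ ($J{\left(c,Y \right)} = c^{2} + c = c + c^{2}$)
$t = 56$ ($t = 7 \left(1 + 7\right) = 7 \cdot 8 = 56$)
$\frac{1}{t} = \frac{1}{56}$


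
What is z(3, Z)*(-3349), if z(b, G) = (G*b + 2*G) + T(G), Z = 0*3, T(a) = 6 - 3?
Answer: -10047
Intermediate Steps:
T(a) = 3
Z = 0
z(b, G) = 3 + 2*G + G*b (z(b, G) = (G*b + 2*G) + 3 = (2*G + G*b) + 3 = 3 + 2*G + G*b)
z(3, Z)*(-3349) = (3 + 2*0 + 0*3)*(-3349) = (3 + 0 + 0)*(-3349) = 3*(-3349) = -10047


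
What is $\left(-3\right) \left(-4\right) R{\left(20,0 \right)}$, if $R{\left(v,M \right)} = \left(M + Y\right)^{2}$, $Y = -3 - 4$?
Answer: $588$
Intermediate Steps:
$Y = -7$
$R{\left(v,M \right)} = \left(-7 + M\right)^{2}$ ($R{\left(v,M \right)} = \left(M - 7\right)^{2} = \left(-7 + M\right)^{2}$)
$\left(-3\right) \left(-4\right) R{\left(20,0 \right)} = \left(-3\right) \left(-4\right) \left(-7 + 0\right)^{2} = 12 \left(-7\right)^{2} = 12 \cdot 49 = 588$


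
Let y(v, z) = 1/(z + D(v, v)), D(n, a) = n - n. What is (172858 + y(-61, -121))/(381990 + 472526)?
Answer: 1608909/7953572 ≈ 0.20229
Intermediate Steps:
D(n, a) = 0
y(v, z) = 1/z (y(v, z) = 1/(z + 0) = 1/z)
(172858 + y(-61, -121))/(381990 + 472526) = (172858 + 1/(-121))/(381990 + 472526) = (172858 - 1/121)/854516 = (20915817/121)*(1/854516) = 1608909/7953572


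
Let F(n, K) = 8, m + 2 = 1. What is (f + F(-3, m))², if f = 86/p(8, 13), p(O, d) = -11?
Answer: 4/121 ≈ 0.033058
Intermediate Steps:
m = -1 (m = -2 + 1 = -1)
f = -86/11 (f = 86/(-11) = 86*(-1/11) = -86/11 ≈ -7.8182)
(f + F(-3, m))² = (-86/11 + 8)² = (2/11)² = 4/121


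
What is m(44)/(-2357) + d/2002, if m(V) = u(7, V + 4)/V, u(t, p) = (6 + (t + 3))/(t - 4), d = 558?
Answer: 1972445/7078071 ≈ 0.27867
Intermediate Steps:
u(t, p) = (9 + t)/(-4 + t) (u(t, p) = (6 + (3 + t))/(-4 + t) = (9 + t)/(-4 + t))
m(V) = 16/(3*V) (m(V) = ((9 + 7)/(-4 + 7))/V = (16/3)/V = ((⅓)*16)/V = 16/(3*V))
m(44)/(-2357) + d/2002 = ((16/3)/44)/(-2357) + 558/2002 = ((16/3)*(1/44))*(-1/2357) + 558*(1/2002) = (4/33)*(-1/2357) + 279/1001 = -4/77781 + 279/1001 = 1972445/7078071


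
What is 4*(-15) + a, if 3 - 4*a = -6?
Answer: -231/4 ≈ -57.750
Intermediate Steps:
a = 9/4 (a = 3/4 - 1/4*(-6) = 3/4 + 3/2 = 9/4 ≈ 2.2500)
4*(-15) + a = 4*(-15) + 9/4 = -60 + 9/4 = -231/4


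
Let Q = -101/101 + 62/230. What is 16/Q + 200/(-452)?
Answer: -53030/2373 ≈ -22.347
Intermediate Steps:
Q = -84/115 (Q = -101*1/101 + 62*(1/230) = -1 + 31/115 = -84/115 ≈ -0.73043)
16/Q + 200/(-452) = 16/(-84/115) + 200/(-452) = 16*(-115/84) + 200*(-1/452) = -460/21 - 50/113 = -53030/2373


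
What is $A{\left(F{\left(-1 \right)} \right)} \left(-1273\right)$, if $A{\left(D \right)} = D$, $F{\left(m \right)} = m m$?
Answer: $-1273$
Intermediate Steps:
$F{\left(m \right)} = m^{2}$
$A{\left(F{\left(-1 \right)} \right)} \left(-1273\right) = \left(-1\right)^{2} \left(-1273\right) = 1 \left(-1273\right) = -1273$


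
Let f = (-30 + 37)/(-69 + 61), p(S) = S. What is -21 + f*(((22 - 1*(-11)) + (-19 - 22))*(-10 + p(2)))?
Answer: -77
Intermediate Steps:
f = -7/8 (f = 7/(-8) = 7*(-⅛) = -7/8 ≈ -0.87500)
-21 + f*(((22 - 1*(-11)) + (-19 - 22))*(-10 + p(2))) = -21 - 7*((22 - 1*(-11)) + (-19 - 22))*(-10 + 2)/8 = -21 - 7*((22 + 11) - 41)*(-8)/8 = -21 - 7*(33 - 41)*(-8)/8 = -21 - (-7)*(-8) = -21 - 7/8*64 = -21 - 56 = -77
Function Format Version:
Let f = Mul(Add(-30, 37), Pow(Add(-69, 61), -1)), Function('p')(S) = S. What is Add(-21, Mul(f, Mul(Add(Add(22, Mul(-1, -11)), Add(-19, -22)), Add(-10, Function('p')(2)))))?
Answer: -77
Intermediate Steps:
f = Rational(-7, 8) (f = Mul(7, Pow(-8, -1)) = Mul(7, Rational(-1, 8)) = Rational(-7, 8) ≈ -0.87500)
Add(-21, Mul(f, Mul(Add(Add(22, Mul(-1, -11)), Add(-19, -22)), Add(-10, Function('p')(2))))) = Add(-21, Mul(Rational(-7, 8), Mul(Add(Add(22, Mul(-1, -11)), Add(-19, -22)), Add(-10, 2)))) = Add(-21, Mul(Rational(-7, 8), Mul(Add(Add(22, 11), -41), -8))) = Add(-21, Mul(Rational(-7, 8), Mul(Add(33, -41), -8))) = Add(-21, Mul(Rational(-7, 8), Mul(-8, -8))) = Add(-21, Mul(Rational(-7, 8), 64)) = Add(-21, -56) = -77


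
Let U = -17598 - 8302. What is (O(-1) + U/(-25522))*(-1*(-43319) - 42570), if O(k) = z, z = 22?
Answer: 31425044/1823 ≈ 17238.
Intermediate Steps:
U = -25900
O(k) = 22
(O(-1) + U/(-25522))*(-1*(-43319) - 42570) = (22 - 25900/(-25522))*(-1*(-43319) - 42570) = (22 - 25900*(-1/25522))*(43319 - 42570) = (22 + 1850/1823)*749 = (41956/1823)*749 = 31425044/1823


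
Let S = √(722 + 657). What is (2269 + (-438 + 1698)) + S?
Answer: 3529 + √1379 ≈ 3566.1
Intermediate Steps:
S = √1379 ≈ 37.135
(2269 + (-438 + 1698)) + S = (2269 + (-438 + 1698)) + √1379 = (2269 + 1260) + √1379 = 3529 + √1379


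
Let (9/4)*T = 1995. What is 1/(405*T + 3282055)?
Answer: 1/3641155 ≈ 2.7464e-7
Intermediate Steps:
T = 2660/3 (T = (4/9)*1995 = 2660/3 ≈ 886.67)
1/(405*T + 3282055) = 1/(405*(2660/3) + 3282055) = 1/(359100 + 3282055) = 1/3641155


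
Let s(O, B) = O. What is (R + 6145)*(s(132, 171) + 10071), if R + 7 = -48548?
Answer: -432709230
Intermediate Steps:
R = -48555 (R = -7 - 48548 = -48555)
(R + 6145)*(s(132, 171) + 10071) = (-48555 + 6145)*(132 + 10071) = -42410*10203 = -432709230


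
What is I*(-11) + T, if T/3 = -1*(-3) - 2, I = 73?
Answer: -800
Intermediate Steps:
T = 3 (T = 3*(-1*(-3) - 2) = 3*(3 - 2) = 3*1 = 3)
I*(-11) + T = 73*(-11) + 3 = -803 + 3 = -800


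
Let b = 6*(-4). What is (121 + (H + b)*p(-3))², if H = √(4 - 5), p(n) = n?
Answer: 37240 - 1158*I ≈ 37240.0 - 1158.0*I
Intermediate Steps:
b = -24
H = I (H = √(-1) = I ≈ 1.0*I)
(121 + (H + b)*p(-3))² = (121 + (I - 24)*(-3))² = (121 + (-24 + I)*(-3))² = (121 + (72 - 3*I))² = (193 - 3*I)²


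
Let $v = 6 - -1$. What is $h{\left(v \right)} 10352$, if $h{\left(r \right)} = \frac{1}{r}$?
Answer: $\frac{10352}{7} \approx 1478.9$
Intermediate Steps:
$v = 7$ ($v = 6 + 1 = 7$)
$h{\left(v \right)} 10352 = \frac{1}{7} \cdot 10352 = \frac{10352}{7}$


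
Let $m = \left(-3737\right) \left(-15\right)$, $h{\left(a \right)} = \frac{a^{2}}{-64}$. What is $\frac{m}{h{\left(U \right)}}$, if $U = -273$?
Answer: $- \frac{1195840}{24843} \approx -48.136$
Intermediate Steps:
$h{\left(a \right)} = - \frac{a^{2}}{64}$ ($h{\left(a \right)} = a^{2} \left(- \frac{1}{64}\right) = - \frac{a^{2}}{64}$)
$m = 56055$
$\frac{m}{h{\left(U \right)}} = \frac{56055}{\left(- \frac{1}{64}\right) \left(-273\right)^{2}} = \frac{56055}{\left(- \frac{1}{64}\right) 74529} = \frac{56055}{- \frac{74529}{64}} = 56055 \left(- \frac{64}{74529}\right) = - \frac{1195840}{24843}$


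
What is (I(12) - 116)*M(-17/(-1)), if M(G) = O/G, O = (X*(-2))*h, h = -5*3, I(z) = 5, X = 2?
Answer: -6660/17 ≈ -391.76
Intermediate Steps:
h = -15 (h = -1*15 = -15)
O = 60 (O = (2*(-2))*(-15) = -4*(-15) = 60)
M(G) = 60/G
(I(12) - 116)*M(-17/(-1)) = (5 - 116)*(60/((-17/(-1)))) = -6660/((-17*(-1))) = -6660/17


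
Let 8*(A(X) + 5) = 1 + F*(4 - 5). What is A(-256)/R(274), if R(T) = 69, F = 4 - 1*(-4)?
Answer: -47/552 ≈ -0.085145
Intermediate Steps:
F = 8 (F = 4 + 4 = 8)
A(X) = -47/8 (A(X) = -5 + (1 + 8*(4 - 5))/8 = -5 + (1 + 8*(-1))/8 = -5 + (1 - 8)/8 = -5 + (⅛)*(-7) = -5 - 7/8 = -47/8)
A(-256)/R(274) = -47/8/69 = -47/8*1/69 = -47/552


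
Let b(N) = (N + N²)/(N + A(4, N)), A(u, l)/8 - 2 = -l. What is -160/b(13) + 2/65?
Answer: 30014/455 ≈ 65.965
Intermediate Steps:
A(u, l) = 16 - 8*l (A(u, l) = 16 + 8*(-l) = 16 - 8*l)
b(N) = (N + N²)/(16 - 7*N) (b(N) = (N + N²)/(N + (16 - 8*N)) = (N + N²)/(16 - 7*N))
-160/b(13) + 2/65 = -160*(-(-16 + 7*13)/(13*(1 + 13))) + 2/65 = -160/((-1*13*14/(-16 + 91))) + 2*(1/65) = -160/((-1*13*14/75)) + 2/65 = -160/((-1*13*1/75*14)) + 2/65 = -160/(-182/75) + 2/65 = -160*(-75/182) + 2/65 = 6000/91 + 2/65 = 30014/455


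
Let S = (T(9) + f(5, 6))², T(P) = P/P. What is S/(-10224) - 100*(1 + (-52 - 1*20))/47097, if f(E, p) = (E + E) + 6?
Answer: 2184421/17834064 ≈ 0.12249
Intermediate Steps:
f(E, p) = 6 + 2*E (f(E, p) = 2*E + 6 = 6 + 2*E)
T(P) = 1
S = 289 (S = (1 + (6 + 2*5))² = (1 + (6 + 10))² = (1 + 16)² = 17² = 289)
S/(-10224) - 100*(1 + (-52 - 1*20))/47097 = 289/(-10224) - 100*(1 + (-52 - 1*20))/47097 = 289*(-1/10224) - 100*(1 + (-52 - 20))*(1/47097) = -289/10224 - 100*(1 - 72)*(1/47097) = -289/10224 - 100*(-71)*(1/47097) = -289/10224 + 7100*(1/47097) = -289/10224 + 7100/47097 = 2184421/17834064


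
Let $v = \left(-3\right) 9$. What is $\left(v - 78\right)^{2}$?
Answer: $11025$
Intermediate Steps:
$v = -27$
$\left(v - 78\right)^{2} = \left(-27 - 78\right)^{2} = \left(-105\right)^{2} = 11025$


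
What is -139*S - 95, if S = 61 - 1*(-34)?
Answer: -13300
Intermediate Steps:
S = 95 (S = 61 + 34 = 95)
-139*S - 95 = -139*95 - 95 = -13205 - 95 = -13300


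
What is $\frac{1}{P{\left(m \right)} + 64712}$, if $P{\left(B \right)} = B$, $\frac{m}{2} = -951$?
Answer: $\frac{1}{62810} \approx 1.5921 \cdot 10^{-5}$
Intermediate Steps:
$m = -1902$ ($m = 2 \left(-951\right) = -1902$)
$\frac{1}{P{\left(m \right)} + 64712} = \frac{1}{-1902 + 64712} = \frac{1}{62810}$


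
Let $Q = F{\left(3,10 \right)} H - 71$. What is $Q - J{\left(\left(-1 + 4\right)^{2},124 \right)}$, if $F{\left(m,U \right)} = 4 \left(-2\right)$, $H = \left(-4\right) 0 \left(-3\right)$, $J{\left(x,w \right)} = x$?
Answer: $-80$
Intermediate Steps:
$H = 0$ ($H = 0 \left(-3\right) = 0$)
$F{\left(m,U \right)} = -8$
$Q = -71$ ($Q = \left(-8\right) 0 - 71 = 0 - 71 = -71$)
$Q - J{\left(\left(-1 + 4\right)^{2},124 \right)} = -71 - \left(-1 + 4\right)^{2} = -71 - 3^{2} = -71 - 9 = -80$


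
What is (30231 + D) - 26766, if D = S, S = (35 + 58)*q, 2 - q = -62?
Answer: 9417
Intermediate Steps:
q = 64 (q = 2 - 1*(-62) = 2 + 62 = 64)
S = 5952 (S = (35 + 58)*64 = 93*64 = 5952)
D = 5952
(30231 + D) - 26766 = (30231 + 5952) - 26766 = 36183 - 26766 = 9417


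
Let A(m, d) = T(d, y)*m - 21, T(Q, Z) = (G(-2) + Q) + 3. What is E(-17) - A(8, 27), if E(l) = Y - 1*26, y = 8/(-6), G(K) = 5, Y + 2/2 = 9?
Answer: -277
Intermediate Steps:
Y = 8 (Y = -1 + 9 = 8)
y = -4/3 (y = 8*(-1/6) = -4/3 ≈ -1.3333)
E(l) = -18 (E(l) = 8 - 1*26 = 8 - 26 = -18)
T(Q, Z) = 8 + Q (T(Q, Z) = (5 + Q) + 3 = 8 + Q)
A(m, d) = -21 + m*(8 + d) (A(m, d) = (8 + d)*m - 21 = m*(8 + d) - 21 = -21 + m*(8 + d))
E(-17) - A(8, 27) = -18 - (-21 + 8*(8 + 27)) = -18 - (-21 + 8*35) = -18 - (-21 + 280) = -18 - 1*259 = -18 - 259 = -277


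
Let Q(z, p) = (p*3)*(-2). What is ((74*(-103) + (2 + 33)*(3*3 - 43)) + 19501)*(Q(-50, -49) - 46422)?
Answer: -493062192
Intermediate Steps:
Q(z, p) = -6*p (Q(z, p) = (3*p)*(-2) = -6*p)
((74*(-103) + (2 + 33)*(3*3 - 43)) + 19501)*(Q(-50, -49) - 46422) = ((74*(-103) + (2 + 33)*(3*3 - 43)) + 19501)*(-6*(-49) - 46422) = ((-7622 + 35*(9 - 43)) + 19501)*(294 - 46422) = ((-7622 + 35*(-34)) + 19501)*(-46128) = ((-7622 - 1190) + 19501)*(-46128) = (-8812 + 19501)*(-46128) = 10689*(-46128) = -493062192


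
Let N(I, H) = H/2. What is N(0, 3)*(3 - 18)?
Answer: -45/2 ≈ -22.500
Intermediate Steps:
N(I, H) = H/2 (N(I, H) = H*(½) = H/2)
N(0, 3)*(3 - 18) = ((½)*3)*(3 - 18) = (3/2)*(-15) = -45/2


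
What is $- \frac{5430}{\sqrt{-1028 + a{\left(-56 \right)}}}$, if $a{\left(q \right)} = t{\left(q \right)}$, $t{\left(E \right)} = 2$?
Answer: $\frac{905 i \sqrt{114}}{57} \approx 169.52 i$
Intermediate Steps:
$a{\left(q \right)} = 2$
$- \frac{5430}{\sqrt{-1028 + a{\left(-56 \right)}}} = - \frac{5430}{\sqrt{-1028 + 2}} = - \frac{5430}{\sqrt{-1026}} = - \frac{5430}{3 i \sqrt{114}} = - 5430 \left(- \frac{i \sqrt{114}}{342}\right) = \frac{905 i \sqrt{114}}{57}$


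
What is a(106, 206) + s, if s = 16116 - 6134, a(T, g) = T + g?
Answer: 10294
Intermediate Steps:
s = 9982
a(106, 206) + s = (106 + 206) + 9982 = 312 + 9982 = 10294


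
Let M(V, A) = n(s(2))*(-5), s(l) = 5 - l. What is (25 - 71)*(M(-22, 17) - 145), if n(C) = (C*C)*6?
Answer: 19090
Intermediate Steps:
n(C) = 6*C² (n(C) = C²*6 = 6*C²)
M(V, A) = -270 (M(V, A) = (6*(5 - 1*2)²)*(-5) = (6*(5 - 2)²)*(-5) = (6*3²)*(-5) = (6*9)*(-5) = 54*(-5) = -270)
(25 - 71)*(M(-22, 17) - 145) = (25 - 71)*(-270 - 145) = -46*(-415) = 19090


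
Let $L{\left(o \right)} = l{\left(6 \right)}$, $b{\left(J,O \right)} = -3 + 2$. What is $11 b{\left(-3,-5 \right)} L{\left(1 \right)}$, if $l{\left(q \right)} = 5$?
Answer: $-55$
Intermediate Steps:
$b{\left(J,O \right)} = -1$
$L{\left(o \right)} = 5$
$11 b{\left(-3,-5 \right)} L{\left(1 \right)} = 11 \left(-1\right) 5 = \left(-11\right) 5 = -55$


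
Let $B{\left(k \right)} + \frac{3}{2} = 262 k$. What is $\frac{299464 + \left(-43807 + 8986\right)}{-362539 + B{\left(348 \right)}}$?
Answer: $- \frac{529286}{542729} \approx -0.97523$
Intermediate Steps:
$B{\left(k \right)} = - \frac{3}{2} + 262 k$
$\frac{299464 + \left(-43807 + 8986\right)}{-362539 + B{\left(348 \right)}} = \frac{299464 + \left(-43807 + 8986\right)}{-362539 + \left(- \frac{3}{2} + 262 \cdot 348\right)} = \frac{299464 - 34821}{-362539 + \left(- \frac{3}{2} + 91176\right)} = \frac{264643}{-362539 + \frac{182349}{2}} = \frac{264643}{- \frac{542729}{2}} = 264643 \left(- \frac{2}{542729}\right) = - \frac{529286}{542729}$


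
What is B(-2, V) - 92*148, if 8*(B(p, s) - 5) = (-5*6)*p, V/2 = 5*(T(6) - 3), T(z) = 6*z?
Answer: -27207/2 ≈ -13604.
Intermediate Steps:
V = 330 (V = 2*(5*(6*6 - 3)) = 2*(5*(36 - 3)) = 2*(5*33) = 2*165 = 330)
B(p, s) = 5 - 15*p/4 (B(p, s) = 5 + ((-5*6)*p)/8 = 5 + (-30*p)/8 = 5 - 15*p/4)
B(-2, V) - 92*148 = (5 - 15/4*(-2)) - 92*148 = (5 + 15/2) - 13616 = 25/2 - 13616 = -27207/2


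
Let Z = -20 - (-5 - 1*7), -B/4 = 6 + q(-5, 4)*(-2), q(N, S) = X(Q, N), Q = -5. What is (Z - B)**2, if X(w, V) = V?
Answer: 3136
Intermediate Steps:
q(N, S) = N
B = -64 (B = -4*(6 - 5*(-2)) = -4*(6 + 10) = -4*16 = -64)
Z = -8 (Z = -20 - (-5 - 7) = -20 - 1*(-12) = -20 + 12 = -8)
(Z - B)**2 = (-8 - 1*(-64))**2 = (-8 + 64)**2 = 56**2 = 3136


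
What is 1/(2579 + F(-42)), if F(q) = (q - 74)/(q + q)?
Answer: 21/54188 ≈ 0.00038754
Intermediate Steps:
F(q) = (-74 + q)/(2*q) (F(q) = (-74 + q)/((2*q)) = (-74 + q)*(1/(2*q)) = (-74 + q)/(2*q))
1/(2579 + F(-42)) = 1/(2579 + (½)*(-74 - 42)/(-42)) = 1/(2579 + (½)*(-1/42)*(-116)) = 1/(2579 + 29/21) = 1/(54188/21) = 21/54188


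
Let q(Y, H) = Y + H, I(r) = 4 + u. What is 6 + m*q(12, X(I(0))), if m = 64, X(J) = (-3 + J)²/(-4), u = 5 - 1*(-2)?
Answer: -250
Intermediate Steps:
u = 7 (u = 5 + 2 = 7)
I(r) = 11 (I(r) = 4 + 7 = 11)
X(J) = -(-3 + J)²/4 (X(J) = (-3 + J)²*(-¼) = -(-3 + J)²/4)
q(Y, H) = H + Y
6 + m*q(12, X(I(0))) = 6 + 64*(-(-3 + 11)²/4 + 12) = 6 + 64*(-¼*8² + 12) = 6 + 64*(-¼*64 + 12) = 6 + 64*(-16 + 12) = 6 + 64*(-4) = 6 - 256 = -250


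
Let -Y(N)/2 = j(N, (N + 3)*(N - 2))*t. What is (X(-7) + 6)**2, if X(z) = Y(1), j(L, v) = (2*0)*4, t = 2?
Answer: 36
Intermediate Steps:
j(L, v) = 0 (j(L, v) = 0*4 = 0)
Y(N) = 0 (Y(N) = -0*2 = -2*0 = 0)
X(z) = 0
(X(-7) + 6)**2 = (0 + 6)**2 = 6**2 = 36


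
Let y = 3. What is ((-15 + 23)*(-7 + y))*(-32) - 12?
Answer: 1012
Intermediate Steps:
((-15 + 23)*(-7 + y))*(-32) - 12 = ((-15 + 23)*(-7 + 3))*(-32) - 12 = (8*(-4))*(-32) - 12 = -32*(-32) - 12 = 1024 - 12 = 1012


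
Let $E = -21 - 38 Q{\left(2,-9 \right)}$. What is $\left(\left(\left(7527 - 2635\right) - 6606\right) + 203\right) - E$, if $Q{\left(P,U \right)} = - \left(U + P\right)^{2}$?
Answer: $-3352$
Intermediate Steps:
$Q{\left(P,U \right)} = - \left(P + U\right)^{2}$
$E = 1841$ ($E = -21 - 38 \left(- \left(2 - 9\right)^{2}\right) = -21 - 38 \left(- \left(-7\right)^{2}\right) = -21 - 38 \left(\left(-1\right) 49\right) = -21 - -1862 = -21 + 1862 = 1841$)
$\left(\left(\left(7527 - 2635\right) - 6606\right) + 203\right) - E = \left(\left(\left(7527 - 2635\right) - 6606\right) + 203\right) - 1841 = \left(\left(4892 - 6606\right) + 203\right) - 1841 = \left(-1714 + 203\right) - 1841 = -1511 - 1841 = -3352$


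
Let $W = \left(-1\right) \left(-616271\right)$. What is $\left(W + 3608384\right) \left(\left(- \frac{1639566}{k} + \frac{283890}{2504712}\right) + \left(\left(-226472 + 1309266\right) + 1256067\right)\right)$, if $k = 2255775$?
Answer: $\frac{620306901656510280768361}{62778519020} \approx 9.8809 \cdot 10^{12}$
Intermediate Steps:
$W = 616271$
$\left(W + 3608384\right) \left(\left(- \frac{1639566}{k} + \frac{283890}{2504712}\right) + \left(\left(-226472 + 1309266\right) + 1256067\right)\right) = \left(616271 + 3608384\right) \left(\left(- \frac{1639566}{2255775} + \frac{283890}{2504712}\right) + \left(\left(-226472 + 1309266\right) + 1256067\right)\right) = 4224655 \left(\left(\left(-1639566\right) \frac{1}{2255775} + 283890 \cdot \frac{1}{2504712}\right) + \left(1082794 + 1256067\right)\right) = 4224655 \left(\left(- \frac{546522}{751925} + \frac{47315}{417452}\right) + 2338861\right) = 4224655 \left(- \frac{192569370569}{313892595100} + 2338861\right) = 4224655 \cdot \frac{734150956298810531}{313892595100} = \frac{620306901656510280768361}{62778519020}$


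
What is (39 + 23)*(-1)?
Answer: -62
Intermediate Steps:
(39 + 23)*(-1) = 62*(-1) = -62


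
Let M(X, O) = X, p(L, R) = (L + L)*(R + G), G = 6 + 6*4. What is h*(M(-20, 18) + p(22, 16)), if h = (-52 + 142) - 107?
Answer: -34068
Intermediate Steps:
G = 30 (G = 6 + 24 = 30)
p(L, R) = 2*L*(30 + R) (p(L, R) = (L + L)*(R + 30) = (2*L)*(30 + R) = 2*L*(30 + R))
h = -17 (h = 90 - 107 = -17)
h*(M(-20, 18) + p(22, 16)) = -17*(-20 + 2*22*(30 + 16)) = -17*(-20 + 2*22*46) = -17*(-20 + 2024) = -17*2004 = -34068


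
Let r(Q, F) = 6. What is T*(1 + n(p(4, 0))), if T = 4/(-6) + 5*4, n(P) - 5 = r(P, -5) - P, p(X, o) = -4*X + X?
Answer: 464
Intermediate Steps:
p(X, o) = -3*X
n(P) = 11 - P (n(P) = 5 + (6 - P) = 11 - P)
T = 58/3 (T = 4*(-⅙) + 20 = -⅔ + 20 = 58/3 ≈ 19.333)
T*(1 + n(p(4, 0))) = 58*(1 + (11 - (-3)*4))/3 = 58*(1 + (11 - 1*(-12)))/3 = 58*(1 + (11 + 12))/3 = 58*(1 + 23)/3 = (58/3)*24 = 464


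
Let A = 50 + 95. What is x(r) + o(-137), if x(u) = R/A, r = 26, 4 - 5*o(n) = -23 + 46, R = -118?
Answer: -669/145 ≈ -4.6138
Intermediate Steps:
o(n) = -19/5 (o(n) = ⅘ - (-23 + 46)/5 = ⅘ - ⅕*23 = ⅘ - 23/5 = -19/5)
A = 145
x(u) = -118/145
x(r) + o(-137) = -118/145 - 19/5 = -669/145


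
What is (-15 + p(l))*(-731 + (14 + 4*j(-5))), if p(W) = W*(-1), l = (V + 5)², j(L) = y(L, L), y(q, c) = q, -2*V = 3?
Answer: 80333/4 ≈ 20083.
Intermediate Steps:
V = -3/2 (V = -½*3 = -3/2 ≈ -1.5000)
j(L) = L
l = 49/4 (l = (-3/2 + 5)² = (7/2)² = 49/4 ≈ 12.250)
p(W) = -W
(-15 + p(l))*(-731 + (14 + 4*j(-5))) = (-15 - 1*49/4)*(-731 + (14 + 4*(-5))) = (-15 - 49/4)*(-731 + (14 - 20)) = -109*(-731 - 6)/4 = -109/4*(-737) = 80333/4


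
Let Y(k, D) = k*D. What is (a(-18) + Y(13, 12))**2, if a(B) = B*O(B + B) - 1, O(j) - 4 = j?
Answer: 534361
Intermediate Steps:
O(j) = 4 + j
a(B) = -1 + B*(4 + 2*B) (a(B) = B*(4 + (B + B)) - 1 = B*(4 + 2*B) - 1 = -1 + B*(4 + 2*B))
Y(k, D) = D*k
(a(-18) + Y(13, 12))**2 = ((-1 + 2*(-18)*(2 - 18)) + 12*13)**2 = ((-1 + 2*(-18)*(-16)) + 156)**2 = ((-1 + 576) + 156)**2 = (575 + 156)**2 = 731**2 = 534361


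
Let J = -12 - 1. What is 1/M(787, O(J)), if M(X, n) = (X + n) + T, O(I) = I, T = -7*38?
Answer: 1/508 ≈ 0.0019685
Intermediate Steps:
J = -13
T = -266
M(X, n) = -266 + X + n (M(X, n) = (X + n) - 266 = -266 + X + n)
1/M(787, O(J)) = 1/(-266 + 787 - 13) = 1/508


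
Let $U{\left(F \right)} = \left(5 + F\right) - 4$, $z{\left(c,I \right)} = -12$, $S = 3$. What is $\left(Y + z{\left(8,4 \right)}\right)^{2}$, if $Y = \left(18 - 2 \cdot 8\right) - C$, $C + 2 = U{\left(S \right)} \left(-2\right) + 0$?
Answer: $0$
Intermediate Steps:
$U{\left(F \right)} = 1 + F$
$C = -10$ ($C = -2 + \left(\left(1 + 3\right) \left(-2\right) + 0\right) = -2 + \left(4 \left(-2\right) + 0\right) = -2 + \left(-8 + 0\right) = -2 - 8 = -10$)
$Y = 12$ ($Y = \left(18 - 2 \cdot 8\right) - -10 = \left(18 - 16\right) + 10 = 2 + 10 = 12$)
$\left(Y + z{\left(8,4 \right)}\right)^{2} = \left(12 - 12\right)^{2} = 0^{2} = 0$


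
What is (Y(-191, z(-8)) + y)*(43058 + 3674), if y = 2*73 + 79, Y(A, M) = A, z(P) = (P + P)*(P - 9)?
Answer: 1588888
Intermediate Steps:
z(P) = 2*P*(-9 + P) (z(P) = (2*P)*(-9 + P) = 2*P*(-9 + P))
y = 225 (y = 146 + 79 = 225)
(Y(-191, z(-8)) + y)*(43058 + 3674) = (-191 + 225)*(43058 + 3674) = 34*46732 = 1588888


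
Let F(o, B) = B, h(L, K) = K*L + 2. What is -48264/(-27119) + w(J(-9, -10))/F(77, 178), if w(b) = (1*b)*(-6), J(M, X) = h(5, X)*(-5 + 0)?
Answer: -15230184/2413591 ≈ -6.3102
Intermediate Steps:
h(L, K) = 2 + K*L
J(M, X) = -10 - 25*X (J(M, X) = (2 + X*5)*(-5 + 0) = (2 + 5*X)*(-5) = -10 - 25*X)
w(b) = -6*b (w(b) = b*(-6) = -6*b)
-48264/(-27119) + w(J(-9, -10))/F(77, 178) = -48264/(-27119) - 6*(-10 - 25*(-10))/178 = -48264*(-1/27119) - 6*(-10 + 250)*(1/178) = 48264/27119 - 6*240*(1/178) = 48264/27119 - 1440*1/178 = 48264/27119 - 720/89 = -15230184/2413591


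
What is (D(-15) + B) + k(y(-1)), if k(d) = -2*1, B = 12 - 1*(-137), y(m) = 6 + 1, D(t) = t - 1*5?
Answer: 127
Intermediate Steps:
D(t) = -5 + t (D(t) = t - 5 = -5 + t)
y(m) = 7
B = 149 (B = 12 + 137 = 149)
k(d) = -2
(D(-15) + B) + k(y(-1)) = ((-5 - 15) + 149) - 2 = (-20 + 149) - 2 = 129 - 2 = 127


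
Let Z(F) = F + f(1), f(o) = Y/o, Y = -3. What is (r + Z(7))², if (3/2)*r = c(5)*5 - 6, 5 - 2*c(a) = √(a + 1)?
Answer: 775/9 - 250*√6/9 ≈ 18.070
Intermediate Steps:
c(a) = 5/2 - √(1 + a)/2 (c(a) = 5/2 - √(a + 1)/2 = 5/2 - √(1 + a)/2)
f(o) = -3/o
r = 13/3 - 5*√6/3 (r = 2*((5/2 - √(1 + 5)/2)*5 - 6)/3 = 2*((5/2 - √6/2)*5 - 6)/3 = 2*((25/2 - 5*√6/2) - 6)/3 = 2*(13/2 - 5*√6/2)/3 = 13/3 - 5*√6/3 ≈ 0.25085)
Z(F) = -3 + F (Z(F) = F - 3/1 = F - 3*1 = F - 3 = -3 + F)
(r + Z(7))² = ((13/3 - 5*√6/3) + (-3 + 7))² = ((13/3 - 5*√6/3) + 4)² = (25/3 - 5*√6/3)²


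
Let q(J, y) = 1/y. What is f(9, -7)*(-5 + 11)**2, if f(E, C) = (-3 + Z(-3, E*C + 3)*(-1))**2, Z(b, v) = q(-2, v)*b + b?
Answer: 9/100 ≈ 0.090000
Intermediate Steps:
Z(b, v) = b + b/v (Z(b, v) = b/v + b = b + b/v)
f(E, C) = 9/(3 + C*E)**2 (f(E, C) = (-3 + (-3 - 3/(E*C + 3))*(-1))**2 = (-3 + (-3 - 3/(C*E + 3))*(-1))**2 = (-3 + (-3 - 3/(3 + C*E))*(-1))**2 = (-3 + (3 + 3/(3 + C*E)))**2 = (3/(3 + C*E))**2 = 9/(3 + C*E)**2)
f(9, -7)*(-5 + 11)**2 = (9/(3 - 7*9)**2)*(-5 + 11)**2 = (9/(3 - 63)**2)*6**2 = (9/(-60)**2)*36 = (9*(1/3600))*36 = (1/400)*36 = 9/100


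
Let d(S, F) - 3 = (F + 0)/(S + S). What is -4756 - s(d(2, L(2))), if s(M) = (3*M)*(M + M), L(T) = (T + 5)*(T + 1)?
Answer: -41315/8 ≈ -5164.4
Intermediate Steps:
L(T) = (1 + T)*(5 + T) (L(T) = (5 + T)*(1 + T) = (1 + T)*(5 + T))
d(S, F) = 3 + F/(2*S) (d(S, F) = 3 + (F + 0)/(S + S) = 3 + F/((2*S)) = 3 + F*(1/(2*S)) = 3 + F/(2*S))
s(M) = 6*M² (s(M) = (3*M)*(2*M) = 6*M²)
-4756 - s(d(2, L(2))) = -4756 - 6*(3 + (½)*(5 + 2² + 6*2)/2)² = -4756 - 6*(3 + (½)*(5 + 4 + 12)*(½))² = -4756 - 6*(3 + (½)*21*(½))² = -4756 - 6*(3 + 21/4)² = -4756 - 6*(33/4)² = -4756 - 6*1089/16 = -4756 - 1*3267/8 = -4756 - 3267/8 = -41315/8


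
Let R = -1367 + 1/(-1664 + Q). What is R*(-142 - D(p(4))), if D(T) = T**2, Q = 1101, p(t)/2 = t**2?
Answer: 897379252/563 ≈ 1.5939e+6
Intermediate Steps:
p(t) = 2*t**2
R = -769622/563 (R = -1367 + 1/(-1664 + 1101) = -1367 + 1/(-563) = -1367 - 1/563 = -769622/563 ≈ -1367.0)
R*(-142 - D(p(4))) = -769622*(-142 - (2*4**2)**2)/563 = -769622*(-142 - (2*16)**2)/563 = -769622*(-142 - 1*32**2)/563 = -769622*(-142 - 1*1024)/563 = -769622*(-142 - 1024)/563 = -769622/563*(-1166) = 897379252/563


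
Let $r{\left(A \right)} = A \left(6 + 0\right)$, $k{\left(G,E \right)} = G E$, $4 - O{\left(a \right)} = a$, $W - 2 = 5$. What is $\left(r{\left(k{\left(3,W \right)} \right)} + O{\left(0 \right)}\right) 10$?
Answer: $1300$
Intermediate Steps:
$W = 7$ ($W = 2 + 5 = 7$)
$O{\left(a \right)} = 4 - a$
$k{\left(G,E \right)} = E G$
$r{\left(A \right)} = 6 A$ ($r{\left(A \right)} = A 6 = 6 A$)
$\left(r{\left(k{\left(3,W \right)} \right)} + O{\left(0 \right)}\right) 10 = \left(6 \cdot 7 \cdot 3 + \left(4 - 0\right)\right) 10 = \left(6 \cdot 21 + \left(4 + 0\right)\right) 10 = \left(126 + 4\right) 10 = 130 \cdot 10 = 1300$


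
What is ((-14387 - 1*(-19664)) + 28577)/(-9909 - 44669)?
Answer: -16927/27289 ≈ -0.62029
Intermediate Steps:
((-14387 - 1*(-19664)) + 28577)/(-9909 - 44669) = ((-14387 + 19664) + 28577)/(-54578) = (5277 + 28577)*(-1/54578) = 33854*(-1/54578) = -16927/27289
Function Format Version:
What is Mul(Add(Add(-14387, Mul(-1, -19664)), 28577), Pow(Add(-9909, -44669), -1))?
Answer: Rational(-16927, 27289) ≈ -0.62029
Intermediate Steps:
Mul(Add(Add(-14387, Mul(-1, -19664)), 28577), Pow(Add(-9909, -44669), -1)) = Mul(Add(Add(-14387, 19664), 28577), Pow(-54578, -1)) = Mul(Add(5277, 28577), Rational(-1, 54578)) = Mul(33854, Rational(-1, 54578)) = Rational(-16927, 27289)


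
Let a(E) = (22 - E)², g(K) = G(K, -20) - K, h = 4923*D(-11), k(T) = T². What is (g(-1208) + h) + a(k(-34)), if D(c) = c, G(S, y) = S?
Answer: 1231803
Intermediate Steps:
h = -54153 (h = 4923*(-11) = -54153)
g(K) = 0 (g(K) = K - K = 0)
(g(-1208) + h) + a(k(-34)) = (0 - 54153) + (-22 + (-34)²)² = -54153 + (-22 + 1156)² = -54153 + 1134² = -54153 + 1285956 = 1231803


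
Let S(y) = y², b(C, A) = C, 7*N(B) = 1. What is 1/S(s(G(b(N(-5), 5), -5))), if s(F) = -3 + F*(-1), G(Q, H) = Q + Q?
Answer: 49/529 ≈ 0.092628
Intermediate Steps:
N(B) = ⅐ (N(B) = (⅐)*1 = ⅐)
G(Q, H) = 2*Q
s(F) = -3 - F
1/S(s(G(b(N(-5), 5), -5))) = 1/((-3 - 2/7)²) = 1/((-23/7)²) = 1/(529/49) = 49/529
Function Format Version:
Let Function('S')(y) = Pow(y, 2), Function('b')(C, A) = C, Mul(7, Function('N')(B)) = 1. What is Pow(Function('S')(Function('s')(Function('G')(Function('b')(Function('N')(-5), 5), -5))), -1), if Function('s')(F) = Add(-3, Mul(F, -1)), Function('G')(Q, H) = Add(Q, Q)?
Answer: Rational(49, 529) ≈ 0.092628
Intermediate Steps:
Function('N')(B) = Rational(1, 7) (Function('N')(B) = Mul(Rational(1, 7), 1) = Rational(1, 7))
Function('G')(Q, H) = Mul(2, Q)
Function('s')(F) = Add(-3, Mul(-1, F))
Pow(Function('S')(Function('s')(Function('G')(Function('b')(Function('N')(-5), 5), -5))), -1) = Pow(Pow(Add(-3, Mul(-1, Mul(2, Rational(1, 7)))), 2), -1) = Pow(Pow(Add(-3, Mul(-1, Rational(2, 7))), 2), -1) = Pow(Pow(Add(-3, Rational(-2, 7)), 2), -1) = Pow(Pow(Rational(-23, 7), 2), -1) = Pow(Rational(529, 49), -1) = Rational(49, 529)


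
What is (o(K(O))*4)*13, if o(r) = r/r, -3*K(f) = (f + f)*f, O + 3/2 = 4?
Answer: 52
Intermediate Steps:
O = 5/2 (O = -3/2 + 4 = 5/2 ≈ 2.5000)
K(f) = -2*f²/3 (K(f) = -(f + f)*f/3 = -2*f*f/3 = -2*f²/3)
o(r) = 1
(o(K(O))*4)*13 = (1*4)*13 = 4*13 = 52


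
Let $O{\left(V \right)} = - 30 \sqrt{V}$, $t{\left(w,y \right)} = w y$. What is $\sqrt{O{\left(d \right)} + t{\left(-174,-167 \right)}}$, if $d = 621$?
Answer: $\sqrt{29058 - 90 \sqrt{69}} \approx 168.26$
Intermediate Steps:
$\sqrt{O{\left(d \right)} + t{\left(-174,-167 \right)}} = \sqrt{- 30 \sqrt{621} - -29058} = \sqrt{- 30 \cdot 3 \sqrt{69} + 29058} = \sqrt{- 90 \sqrt{69} + 29058} = \sqrt{29058 - 90 \sqrt{69}}$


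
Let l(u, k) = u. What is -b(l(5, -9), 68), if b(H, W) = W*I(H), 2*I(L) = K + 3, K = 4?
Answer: -238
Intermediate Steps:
I(L) = 7/2 (I(L) = (4 + 3)/2 = (½)*7 = 7/2)
b(H, W) = 7*W/2 (b(H, W) = W*(7/2) = 7*W/2)
-b(l(5, -9), 68) = -7*68/2 = -1*238 = -238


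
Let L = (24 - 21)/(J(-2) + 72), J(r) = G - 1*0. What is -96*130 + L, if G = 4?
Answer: -948477/76 ≈ -12480.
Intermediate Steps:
J(r) = 4 (J(r) = 4 - 1*0 = 4 + 0 = 4)
L = 3/76 (L = (24 - 21)/(4 + 72) = 3/76 ≈ 0.039474)
-96*130 + L = -96*130 + 3/76 = -12480 + 3/76 = -948477/76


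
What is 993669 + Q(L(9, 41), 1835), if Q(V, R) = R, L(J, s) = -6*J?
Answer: 995504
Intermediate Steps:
993669 + Q(L(9, 41), 1835) = 993669 + 1835 = 995504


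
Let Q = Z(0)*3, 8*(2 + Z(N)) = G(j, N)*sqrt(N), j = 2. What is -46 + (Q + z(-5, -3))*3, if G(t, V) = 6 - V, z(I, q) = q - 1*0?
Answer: -73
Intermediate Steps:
z(I, q) = q (z(I, q) = q + 0 = q)
Z(N) = -2 + sqrt(N)*(6 - N)/8 (Z(N) = -2 + ((6 - N)*sqrt(N))/8 = -2 + (sqrt(N)*(6 - N))/8 = -2 + sqrt(N)*(6 - N)/8)
Q = -6 (Q = (-2 + sqrt(0)*(6 - 1*0)/8)*3 = (-2 + (1/8)*0*(6 + 0))*3 = (-2 + (1/8)*0*6)*3 = (-2 + 0)*3 = -2*3 = -6)
-46 + (Q + z(-5, -3))*3 = -46 + (-6 - 3)*3 = -46 - 9*3 = -46 - 27 = -73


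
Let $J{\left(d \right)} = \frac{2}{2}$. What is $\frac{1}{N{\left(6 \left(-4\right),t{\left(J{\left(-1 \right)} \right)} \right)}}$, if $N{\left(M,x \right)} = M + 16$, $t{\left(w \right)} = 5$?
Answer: $- \frac{1}{8} \approx -0.125$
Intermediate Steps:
$J{\left(d \right)} = 1$ ($J{\left(d \right)} = 2 \cdot \frac{1}{2} = 1$)
$N{\left(M,x \right)} = 16 + M$
$\frac{1}{N{\left(6 \left(-4\right),t{\left(J{\left(-1 \right)} \right)} \right)}} = \frac{1}{16 + 6 \left(-4\right)} = \frac{1}{16 - 24} = \frac{1}{-8} = - \frac{1}{8}$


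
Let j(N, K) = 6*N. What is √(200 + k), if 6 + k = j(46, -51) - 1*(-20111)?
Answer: √20581 ≈ 143.46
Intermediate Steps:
k = 20381 (k = -6 + (6*46 - 1*(-20111)) = -6 + (276 + 20111) = -6 + 20387 = 20381)
√(200 + k) = √(200 + 20381) = √20581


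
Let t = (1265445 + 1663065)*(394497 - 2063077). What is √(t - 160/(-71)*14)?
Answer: 2*I*√6158152665172190/71 ≈ 2.2105e+6*I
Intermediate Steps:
t = -4886453215800 (t = 2928510*(-1668580) = -4886453215800)
√(t - 160/(-71)*14) = √(-4886453215800 - 160/(-71)*14) = √(-4886453215800 - 160*(-1/71)*14) = √(-4886453215800 + (160/71)*14) = √(-4886453215800 + 2240/71) = √(-346938178319560/71) = 2*I*√6158152665172190/71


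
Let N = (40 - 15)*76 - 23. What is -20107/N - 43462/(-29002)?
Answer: -250782520/27218377 ≈ -9.2137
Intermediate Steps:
N = 1877 (N = 25*76 - 23 = 1900 - 23 = 1877)
-20107/N - 43462/(-29002) = -20107/1877 - 43462/(-29002) = -20107*1/1877 - 43462*(-1/29002) = -20107/1877 + 21731/14501 = -250782520/27218377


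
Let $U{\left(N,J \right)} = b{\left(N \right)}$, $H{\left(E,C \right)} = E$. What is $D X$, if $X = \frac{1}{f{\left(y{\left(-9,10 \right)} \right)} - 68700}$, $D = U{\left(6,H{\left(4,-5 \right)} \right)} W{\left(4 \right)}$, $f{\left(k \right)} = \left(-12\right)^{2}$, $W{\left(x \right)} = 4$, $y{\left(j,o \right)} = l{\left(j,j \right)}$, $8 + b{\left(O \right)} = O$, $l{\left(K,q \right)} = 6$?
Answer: $\frac{2}{17139} \approx 0.00011669$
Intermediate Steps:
$b{\left(O \right)} = -8 + O$
$y{\left(j,o \right)} = 6$
$f{\left(k \right)} = 144$
$U{\left(N,J \right)} = -8 + N$
$D = -8$ ($D = \left(-8 + 6\right) 4 = \left(-2\right) 4 = -8$)
$X = - \frac{1}{68556}$ ($X = \frac{1}{144 - 68700} = \frac{1}{-68556} = - \frac{1}{68556} \approx -1.4587 \cdot 10^{-5}$)
$D X = \left(-8\right) \left(- \frac{1}{68556}\right) = \frac{2}{17139}$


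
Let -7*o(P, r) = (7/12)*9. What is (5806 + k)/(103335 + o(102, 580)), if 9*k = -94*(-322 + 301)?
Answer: 72304/1240011 ≈ 0.058309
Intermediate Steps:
o(P, r) = -¾ (o(P, r) = -7/12*9/7 = -7*(1/12)*9/7 = -9/12 = -⅐*21/4 = -¾)
k = 658/3 (k = (-94*(-322 + 301))/9 = (-94*(-21))/9 = (⅑)*1974 = 658/3 ≈ 219.33)
(5806 + k)/(103335 + o(102, 580)) = (5806 + 658/3)/(103335 - ¾) = 18076/(3*(413337/4)) = (18076/3)*(4/413337) = 72304/1240011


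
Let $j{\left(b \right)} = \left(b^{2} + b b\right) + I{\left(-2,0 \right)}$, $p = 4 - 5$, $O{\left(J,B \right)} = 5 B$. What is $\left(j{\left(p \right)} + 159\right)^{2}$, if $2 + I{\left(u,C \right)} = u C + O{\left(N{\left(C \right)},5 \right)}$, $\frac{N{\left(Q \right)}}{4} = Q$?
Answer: $33856$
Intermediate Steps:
$N{\left(Q \right)} = 4 Q$
$I{\left(u,C \right)} = 23 + C u$ ($I{\left(u,C \right)} = -2 + \left(u C + 5 \cdot 5\right) = -2 + \left(C u + 25\right) = -2 + \left(25 + C u\right) = 23 + C u$)
$p = -1$ ($p = 4 - 5 = -1$)
$j{\left(b \right)} = 23 + 2 b^{2}$ ($j{\left(b \right)} = \left(b^{2} + b b\right) + \left(23 + 0 \left(-2\right)\right) = \left(b^{2} + b^{2}\right) + \left(23 + 0\right) = 2 b^{2} + 23 = 23 + 2 b^{2}$)
$\left(j{\left(p \right)} + 159\right)^{2} = \left(\left(23 + 2 \left(-1\right)^{2}\right) + 159\right)^{2} = \left(\left(23 + 2 \cdot 1\right) + 159\right)^{2} = \left(\left(23 + 2\right) + 159\right)^{2} = \left(25 + 159\right)^{2} = 184^{2} = 33856$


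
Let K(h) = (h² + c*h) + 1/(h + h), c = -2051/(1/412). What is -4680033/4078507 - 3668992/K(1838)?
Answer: -26606648958834931919/23234826188422603877 ≈ -1.1451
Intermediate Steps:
c = -845012 (c = -2051/1/412 = -2051*412 = -845012)
K(h) = h² + 1/(2*h) - 845012*h (K(h) = (h² - 845012*h) + 1/(h + h) = (h² - 845012*h) + 1/(2*h) = h² + 1/(2*h) - 845012*h)
-4680033/4078507 - 3668992/K(1838) = -4680033/4078507 - 3668992/(1838² + (½)/1838 - 845012*1838) = -4680033*1/4078507 - 3668992/(3378244 + (½)*(1/1838) - 1553132056) = -4680033/4078507 - 3668992/(3378244 + 1/3676 - 1553132056) = -4680033/4078507 - 3668992/(-5696895012911/3676) = -4680033/4078507 - 3668992*(-3676/5696895012911) = -4680033/4078507 + 13487214592/5696895012911 = -26606648958834931919/23234826188422603877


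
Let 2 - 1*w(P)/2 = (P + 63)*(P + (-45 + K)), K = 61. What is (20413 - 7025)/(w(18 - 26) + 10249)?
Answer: 13388/9373 ≈ 1.4284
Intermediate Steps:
w(P) = 4 - 2*(16 + P)*(63 + P) (w(P) = 4 - 2*(P + 63)*(P + (-45 + 61)) = 4 - 2*(63 + P)*(P + 16) = 4 - 2*(63 + P)*(16 + P) = 4 - 2*(16 + P)*(63 + P))
(20413 - 7025)/(w(18 - 26) + 10249) = (20413 - 7025)/((-2012 - 158*(18 - 26) - 2*(18 - 26)²) + 10249) = 13388/((-2012 - 158*(-8) - 2*(-8)²) + 10249) = 13388/((-2012 + 1264 - 2*64) + 10249) = 13388/((-2012 + 1264 - 128) + 10249) = 13388/(-876 + 10249) = 13388/9373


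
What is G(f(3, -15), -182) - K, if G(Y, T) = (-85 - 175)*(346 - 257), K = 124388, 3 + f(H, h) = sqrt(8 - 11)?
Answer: -147528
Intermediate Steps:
f(H, h) = -3 + I*sqrt(3) (f(H, h) = -3 + sqrt(8 - 11) = -3 + sqrt(-3) = -3 + I*sqrt(3))
G(Y, T) = -23140 (G(Y, T) = -260*89 = -23140)
G(f(3, -15), -182) - K = -23140 - 1*124388 = -23140 - 124388 = -147528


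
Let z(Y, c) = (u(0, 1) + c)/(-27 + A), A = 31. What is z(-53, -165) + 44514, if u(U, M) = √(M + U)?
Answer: 44473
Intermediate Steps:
z(Y, c) = ¼ + c/4 (z(Y, c) = (√(1 + 0) + c)/(-27 + 31) = (√1 + c)/4 = (1 + c)*(¼) = ¼ + c/4)
z(-53, -165) + 44514 = (¼ + (¼)*(-165)) + 44514 = (¼ - 165/4) + 44514 = -41 + 44514 = 44473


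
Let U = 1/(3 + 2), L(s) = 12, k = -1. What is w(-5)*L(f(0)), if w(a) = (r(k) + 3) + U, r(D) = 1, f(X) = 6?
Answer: 252/5 ≈ 50.400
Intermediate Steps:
U = 1/5 ≈ 0.20000
w(a) = 21/5 (w(a) = (1 + 3) + 1/5 = 4 + 1/5 = 21/5)
w(-5)*L(f(0)) = (21/5)*12 = 252/5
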